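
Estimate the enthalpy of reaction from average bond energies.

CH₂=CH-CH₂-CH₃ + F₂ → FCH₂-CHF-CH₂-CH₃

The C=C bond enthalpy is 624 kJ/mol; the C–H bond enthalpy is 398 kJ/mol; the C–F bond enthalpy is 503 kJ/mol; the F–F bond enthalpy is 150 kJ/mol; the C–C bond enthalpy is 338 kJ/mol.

Bonds broken (reactants):
  C–C: 2 × 338 = 676
  C–H: 8 × 398 = 3184
  C=C: 1 × 624 = 624
  F–F: 1 × 150 = 150
  Σ(broken) = 4634 kJ
Bonds formed (products):
  C–C: 3 × 338 = 1014
  C–F: 2 × 503 = 1006
  C–H: 8 × 398 = 3184
  Σ(formed) = 5204 kJ
ΔH = Σ(broken) − Σ(formed) = 4634 − 5204 = −570 kJ

ΔH ≈ −570 kJ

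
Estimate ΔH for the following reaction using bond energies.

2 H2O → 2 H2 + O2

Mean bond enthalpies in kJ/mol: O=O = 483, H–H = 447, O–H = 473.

ΔH ≈ +515 kJ

Bonds broken (reactants):
  O–H: 4 × 473 = 1892
  Σ(broken) = 1892 kJ
Bonds formed (products):
  H–H: 2 × 447 = 894
  O=O: 1 × 483 = 483
  Σ(formed) = 1377 kJ
ΔH = Σ(broken) − Σ(formed) = 1892 − 1377 = +515 kJ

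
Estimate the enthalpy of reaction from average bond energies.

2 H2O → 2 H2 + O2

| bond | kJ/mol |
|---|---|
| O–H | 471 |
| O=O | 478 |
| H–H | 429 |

Bonds broken (reactants):
  O–H: 4 × 471 = 1884
  Σ(broken) = 1884 kJ
Bonds formed (products):
  H–H: 2 × 429 = 858
  O=O: 1 × 478 = 478
  Σ(formed) = 1336 kJ
ΔH = Σ(broken) − Σ(formed) = 1884 − 1336 = +548 kJ

ΔH ≈ +548 kJ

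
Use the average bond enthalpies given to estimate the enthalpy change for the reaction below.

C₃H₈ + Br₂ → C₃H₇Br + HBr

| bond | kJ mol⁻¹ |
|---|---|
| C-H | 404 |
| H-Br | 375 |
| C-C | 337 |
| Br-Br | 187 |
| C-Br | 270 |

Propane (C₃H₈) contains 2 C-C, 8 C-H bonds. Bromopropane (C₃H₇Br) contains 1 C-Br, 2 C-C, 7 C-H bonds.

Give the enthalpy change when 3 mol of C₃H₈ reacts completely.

ΔH = −162 kJ

Bonds broken (reactants):
  Br-Br: 1 × 187 = 187
  C-C: 2 × 337 = 674
  C-H: 8 × 404 = 3232
  Σ(broken) = 4093 kJ
Bonds formed (products):
  C-Br: 1 × 270 = 270
  C-C: 2 × 337 = 674
  C-H: 7 × 404 = 2828
  H-Br: 1 × 375 = 375
  Σ(formed) = 4147 kJ
ΔH = Σ(broken) − Σ(formed) = 4093 − 4147 = −54 kJ
For 3× the reaction as written: 3 × (−54) = −162 kJ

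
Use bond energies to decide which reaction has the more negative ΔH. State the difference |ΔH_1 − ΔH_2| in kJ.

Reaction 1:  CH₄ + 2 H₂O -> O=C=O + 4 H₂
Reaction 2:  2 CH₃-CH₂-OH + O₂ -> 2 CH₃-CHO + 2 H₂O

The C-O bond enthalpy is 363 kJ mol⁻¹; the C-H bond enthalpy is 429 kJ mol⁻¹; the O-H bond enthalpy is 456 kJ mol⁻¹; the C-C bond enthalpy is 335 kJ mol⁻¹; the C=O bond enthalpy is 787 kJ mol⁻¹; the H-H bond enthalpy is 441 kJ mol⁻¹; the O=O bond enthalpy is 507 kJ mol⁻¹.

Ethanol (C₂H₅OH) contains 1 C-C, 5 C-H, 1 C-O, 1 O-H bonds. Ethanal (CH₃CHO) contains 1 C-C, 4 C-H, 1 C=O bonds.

Reaction 1:
  Bonds broken (reactants):
    C-H: 4 × 429 = 1716
    O-H: 4 × 456 = 1824
    Σ(broken) = 3540 kJ
  Bonds formed (products):
    C=O: 2 × 787 = 1574
    H-H: 4 × 441 = 1764
    Σ(formed) = 3338 kJ
  ΔH_1 = 3540 − 3338 = +202 kJ
Reaction 2:
  Bonds broken (reactants):
    C-C: 2 × 335 = 670
    C-H: 10 × 429 = 4290
    C-O: 2 × 363 = 726
    O-H: 2 × 456 = 912
    O=O: 1 × 507 = 507
    Σ(broken) = 7105 kJ
  Bonds formed (products):
    C-C: 2 × 335 = 670
    C-H: 8 × 429 = 3432
    C=O: 2 × 787 = 1574
    O-H: 4 × 456 = 1824
    Σ(formed) = 7500 kJ
  ΔH_2 = 7105 − 7500 = −395 kJ
ΔH_1 − ΔH_2 = +597 kJ, so reaction 2 has the more negative ΔH; |ΔH_1 − ΔH_2| = 597 kJ.

Reaction 2, by 597 kJ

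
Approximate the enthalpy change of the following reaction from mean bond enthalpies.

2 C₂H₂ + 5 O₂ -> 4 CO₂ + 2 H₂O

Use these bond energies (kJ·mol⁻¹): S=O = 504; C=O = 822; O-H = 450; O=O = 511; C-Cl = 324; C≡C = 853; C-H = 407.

Bonds broken (reactants):
  C≡C: 2 × 853 = 1706
  C-H: 4 × 407 = 1628
  O=O: 5 × 511 = 2555
  Σ(broken) = 5889 kJ
Bonds formed (products):
  C=O: 8 × 822 = 6576
  O-H: 4 × 450 = 1800
  Σ(formed) = 8376 kJ
ΔH = Σ(broken) − Σ(formed) = 5889 − 8376 = −2487 kJ

ΔH ≈ −2487 kJ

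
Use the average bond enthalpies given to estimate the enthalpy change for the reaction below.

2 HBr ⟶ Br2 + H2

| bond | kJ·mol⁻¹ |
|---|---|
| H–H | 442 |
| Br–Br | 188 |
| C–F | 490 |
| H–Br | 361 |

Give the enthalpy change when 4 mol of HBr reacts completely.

ΔH = +184 kJ

Bonds broken (reactants):
  H–Br: 2 × 361 = 722
  Σ(broken) = 722 kJ
Bonds formed (products):
  Br–Br: 1 × 188 = 188
  H–H: 1 × 442 = 442
  Σ(formed) = 630 kJ
ΔH = Σ(broken) − Σ(formed) = 722 − 630 = +92 kJ
For 2× the reaction as written: 2 × (+92) = +184 kJ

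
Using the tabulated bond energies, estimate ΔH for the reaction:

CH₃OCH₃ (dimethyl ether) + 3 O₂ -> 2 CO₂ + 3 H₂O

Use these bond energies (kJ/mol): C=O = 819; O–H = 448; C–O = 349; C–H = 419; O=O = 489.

Bonds broken (reactants):
  C–H: 6 × 419 = 2514
  C–O: 2 × 349 = 698
  O=O: 3 × 489 = 1467
  Σ(broken) = 4679 kJ
Bonds formed (products):
  C=O: 4 × 819 = 3276
  O–H: 6 × 448 = 2688
  Σ(formed) = 5964 kJ
ΔH = Σ(broken) − Σ(formed) = 4679 − 5964 = −1285 kJ

ΔH ≈ −1285 kJ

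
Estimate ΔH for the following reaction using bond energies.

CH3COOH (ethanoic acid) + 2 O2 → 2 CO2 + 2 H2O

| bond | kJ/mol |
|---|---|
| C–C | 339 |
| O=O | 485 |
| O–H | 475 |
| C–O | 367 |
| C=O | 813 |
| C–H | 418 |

ΔH ≈ −934 kJ

Bonds broken (reactants):
  C–C: 1 × 339 = 339
  C–H: 3 × 418 = 1254
  C–O: 1 × 367 = 367
  C=O: 1 × 813 = 813
  O–H: 1 × 475 = 475
  O=O: 2 × 485 = 970
  Σ(broken) = 4218 kJ
Bonds formed (products):
  C=O: 4 × 813 = 3252
  O–H: 4 × 475 = 1900
  Σ(formed) = 5152 kJ
ΔH = Σ(broken) − Σ(formed) = 4218 − 5152 = −934 kJ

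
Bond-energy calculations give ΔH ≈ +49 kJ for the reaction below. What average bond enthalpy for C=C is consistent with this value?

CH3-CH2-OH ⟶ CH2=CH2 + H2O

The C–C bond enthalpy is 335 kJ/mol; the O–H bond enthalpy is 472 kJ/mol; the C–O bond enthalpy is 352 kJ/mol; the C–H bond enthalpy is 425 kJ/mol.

D(C=C) ≈ 591 kJ/mol

Let D be the C=C bond energy.
Σ(broken) = 1×335 + 5×425 + 1×352 + 1×472 = 3284
Σ(formed) = 4×425 + 1×D + 2×472 = 2644 + D
ΔH = Σ(broken) − Σ(formed) = (3284) − (2644 + D) = +640 − D
Setting this equal to +49 kJ gives D = 591 kJ/mol.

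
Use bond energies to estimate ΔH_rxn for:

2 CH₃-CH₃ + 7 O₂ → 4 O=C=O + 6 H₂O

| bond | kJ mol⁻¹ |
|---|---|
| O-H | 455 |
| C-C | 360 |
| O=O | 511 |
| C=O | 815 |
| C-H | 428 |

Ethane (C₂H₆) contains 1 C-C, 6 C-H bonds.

Bonds broken (reactants):
  C-C: 2 × 360 = 720
  C-H: 12 × 428 = 5136
  O=O: 7 × 511 = 3577
  Σ(broken) = 9433 kJ
Bonds formed (products):
  C=O: 8 × 815 = 6520
  O-H: 12 × 455 = 5460
  Σ(formed) = 11980 kJ
ΔH = Σ(broken) − Σ(formed) = 9433 − 11980 = −2547 kJ

ΔH ≈ −2547 kJ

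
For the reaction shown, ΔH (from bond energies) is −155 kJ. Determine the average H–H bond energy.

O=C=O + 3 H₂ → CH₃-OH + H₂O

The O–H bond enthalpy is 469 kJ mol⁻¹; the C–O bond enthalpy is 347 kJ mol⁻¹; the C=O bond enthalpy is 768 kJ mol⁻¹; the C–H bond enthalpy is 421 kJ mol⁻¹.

Let D be the H–H bond energy.
Σ(broken) = 2×768 + 3×D = 1536 + 3D
Σ(formed) = 3×421 + 1×347 + 3×469 = 3017
ΔH = Σ(broken) − Σ(formed) = (1536 + 3D) − (3017) = −1481 + 3D
Setting this equal to −155 kJ gives 3D = 1326, so D = 442 kJ/mol.

D(H–H) ≈ 442 kJ/mol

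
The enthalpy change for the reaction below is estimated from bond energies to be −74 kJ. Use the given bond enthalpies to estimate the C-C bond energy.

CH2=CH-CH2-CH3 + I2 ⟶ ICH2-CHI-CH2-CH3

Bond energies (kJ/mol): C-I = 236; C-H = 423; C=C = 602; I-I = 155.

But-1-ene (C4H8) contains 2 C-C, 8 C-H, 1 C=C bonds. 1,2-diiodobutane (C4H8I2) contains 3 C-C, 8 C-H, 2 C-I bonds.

Let D be the C-C bond energy.
Σ(broken) = 2×D + 8×423 + 1×602 + 1×155 = 4141 + 2D
Σ(formed) = 3×D + 8×423 + 2×236 = 3856 + 3D
ΔH = Σ(broken) − Σ(formed) = (4141 + 2D) − (3856 + 3D) = +285 − D
Setting this equal to −74 kJ gives D = 359 kJ/mol.

D(C-C) ≈ 359 kJ/mol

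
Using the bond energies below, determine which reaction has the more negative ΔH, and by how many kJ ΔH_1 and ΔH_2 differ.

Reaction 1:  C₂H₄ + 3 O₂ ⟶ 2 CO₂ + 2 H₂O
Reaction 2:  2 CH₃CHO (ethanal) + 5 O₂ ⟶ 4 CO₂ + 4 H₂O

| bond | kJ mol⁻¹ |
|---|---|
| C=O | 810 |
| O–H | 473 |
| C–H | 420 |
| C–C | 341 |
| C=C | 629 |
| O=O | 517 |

Reaction 1:
  Bonds broken (reactants):
    C–H: 4 × 420 = 1680
    C=C: 1 × 629 = 629
    O=O: 3 × 517 = 1551
    Σ(broken) = 3860 kJ
  Bonds formed (products):
    C=O: 4 × 810 = 3240
    O–H: 4 × 473 = 1892
    Σ(formed) = 5132 kJ
  ΔH_1 = 3860 − 5132 = −1272 kJ
Reaction 2:
  Bonds broken (reactants):
    C–C: 2 × 341 = 682
    C–H: 8 × 420 = 3360
    C=O: 2 × 810 = 1620
    O=O: 5 × 517 = 2585
    Σ(broken) = 8247 kJ
  Bonds formed (products):
    C=O: 8 × 810 = 6480
    O–H: 8 × 473 = 3784
    Σ(formed) = 10264 kJ
  ΔH_2 = 8247 − 10264 = −2017 kJ
ΔH_1 − ΔH_2 = +745 kJ, so reaction 2 has the more negative ΔH; |ΔH_1 − ΔH_2| = 745 kJ.

Reaction 2, by 745 kJ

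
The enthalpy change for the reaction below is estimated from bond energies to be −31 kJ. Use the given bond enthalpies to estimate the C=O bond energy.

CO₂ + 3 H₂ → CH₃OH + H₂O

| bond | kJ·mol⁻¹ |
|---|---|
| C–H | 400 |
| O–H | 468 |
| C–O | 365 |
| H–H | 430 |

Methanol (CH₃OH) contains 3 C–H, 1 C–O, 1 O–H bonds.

D(C=O) ≈ 824 kJ/mol

Let D be the C=O bond energy.
Σ(broken) = 2×D + 3×430 = 1290 + 2D
Σ(formed) = 3×400 + 1×365 + 3×468 = 2969
ΔH = Σ(broken) − Σ(formed) = (1290 + 2D) − (2969) = −1679 + 2D
Setting this equal to −31 kJ gives 2D = 1648, so D = 824 kJ/mol.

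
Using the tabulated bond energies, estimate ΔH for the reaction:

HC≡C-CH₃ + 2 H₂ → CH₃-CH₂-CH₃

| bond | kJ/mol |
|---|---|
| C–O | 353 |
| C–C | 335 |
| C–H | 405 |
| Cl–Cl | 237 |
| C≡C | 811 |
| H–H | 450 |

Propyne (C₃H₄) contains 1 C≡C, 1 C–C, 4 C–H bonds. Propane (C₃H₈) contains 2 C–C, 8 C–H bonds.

ΔH ≈ −244 kJ

Bonds broken (reactants):
  C≡C: 1 × 811 = 811
  C–C: 1 × 335 = 335
  C–H: 4 × 405 = 1620
  H–H: 2 × 450 = 900
  Σ(broken) = 3666 kJ
Bonds formed (products):
  C–C: 2 × 335 = 670
  C–H: 8 × 405 = 3240
  Σ(formed) = 3910 kJ
ΔH = Σ(broken) − Σ(formed) = 3666 − 3910 = −244 kJ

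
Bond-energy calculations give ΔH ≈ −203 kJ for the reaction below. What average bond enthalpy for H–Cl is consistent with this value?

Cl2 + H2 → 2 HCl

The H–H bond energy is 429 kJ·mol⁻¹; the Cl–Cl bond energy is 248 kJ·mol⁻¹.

Let D be the H–Cl bond energy.
Σ(broken) = 1×248 + 1×429 = 677
Σ(formed) = 2×D = 2D
ΔH = Σ(broken) − Σ(formed) = (677) − (2D) = +677 − 2D
Setting this equal to −203 kJ gives 2D = 880, so D = 440 kJ/mol.

D(H–Cl) ≈ 440 kJ/mol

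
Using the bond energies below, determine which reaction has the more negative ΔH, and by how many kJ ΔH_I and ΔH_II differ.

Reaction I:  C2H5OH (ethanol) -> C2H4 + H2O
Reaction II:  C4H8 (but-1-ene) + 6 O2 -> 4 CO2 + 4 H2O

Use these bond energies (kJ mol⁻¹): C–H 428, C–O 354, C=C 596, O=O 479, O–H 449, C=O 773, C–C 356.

Reaction II, by 2263 kJ

Reaction I:
  Bonds broken (reactants):
    C–C: 1 × 356 = 356
    C–H: 5 × 428 = 2140
    C–O: 1 × 354 = 354
    O–H: 1 × 449 = 449
    Σ(broken) = 3299 kJ
  Bonds formed (products):
    C–H: 4 × 428 = 1712
    C=C: 1 × 596 = 596
    O–H: 2 × 449 = 898
    Σ(formed) = 3206 kJ
  ΔH_I = 3299 − 3206 = +93 kJ
Reaction II:
  Bonds broken (reactants):
    C–C: 2 × 356 = 712
    C–H: 8 × 428 = 3424
    C=C: 1 × 596 = 596
    O=O: 6 × 479 = 2874
    Σ(broken) = 7606 kJ
  Bonds formed (products):
    C=O: 8 × 773 = 6184
    O–H: 8 × 449 = 3592
    Σ(formed) = 9776 kJ
  ΔH_II = 7606 − 9776 = −2170 kJ
ΔH_I − ΔH_II = +2263 kJ, so reaction II has the more negative ΔH; |ΔH_I − ΔH_II| = 2263 kJ.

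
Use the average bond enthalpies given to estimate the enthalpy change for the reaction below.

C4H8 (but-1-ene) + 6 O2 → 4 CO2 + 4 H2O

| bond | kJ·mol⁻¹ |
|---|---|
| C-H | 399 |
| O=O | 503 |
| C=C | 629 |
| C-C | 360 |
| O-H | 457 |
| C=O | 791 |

Bonds broken (reactants):
  C-C: 2 × 360 = 720
  C-H: 8 × 399 = 3192
  C=C: 1 × 629 = 629
  O=O: 6 × 503 = 3018
  Σ(broken) = 7559 kJ
Bonds formed (products):
  C=O: 8 × 791 = 6328
  O-H: 8 × 457 = 3656
  Σ(formed) = 9984 kJ
ΔH = Σ(broken) − Σ(formed) = 7559 − 9984 = −2425 kJ

ΔH ≈ −2425 kJ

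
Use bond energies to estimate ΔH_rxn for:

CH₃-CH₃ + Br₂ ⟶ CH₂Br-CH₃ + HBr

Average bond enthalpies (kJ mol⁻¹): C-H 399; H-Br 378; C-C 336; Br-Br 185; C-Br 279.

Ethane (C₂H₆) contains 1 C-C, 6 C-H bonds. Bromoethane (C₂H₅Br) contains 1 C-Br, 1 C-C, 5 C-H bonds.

ΔH ≈ −73 kJ

Bonds broken (reactants):
  Br-Br: 1 × 185 = 185
  C-C: 1 × 336 = 336
  C-H: 6 × 399 = 2394
  Σ(broken) = 2915 kJ
Bonds formed (products):
  C-Br: 1 × 279 = 279
  C-C: 1 × 336 = 336
  C-H: 5 × 399 = 1995
  H-Br: 1 × 378 = 378
  Σ(formed) = 2988 kJ
ΔH = Σ(broken) − Σ(formed) = 2915 − 2988 = −73 kJ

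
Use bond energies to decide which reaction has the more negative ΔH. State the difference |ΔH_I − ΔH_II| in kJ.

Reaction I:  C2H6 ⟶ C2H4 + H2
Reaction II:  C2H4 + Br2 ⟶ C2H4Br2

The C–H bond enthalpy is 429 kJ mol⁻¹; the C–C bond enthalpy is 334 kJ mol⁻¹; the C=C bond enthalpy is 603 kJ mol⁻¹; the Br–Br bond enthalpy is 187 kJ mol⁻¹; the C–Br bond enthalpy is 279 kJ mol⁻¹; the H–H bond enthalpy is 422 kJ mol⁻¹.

Reaction II, by 269 kJ

Reaction I:
  Bonds broken (reactants):
    C–C: 1 × 334 = 334
    C–H: 6 × 429 = 2574
    Σ(broken) = 2908 kJ
  Bonds formed (products):
    C–H: 4 × 429 = 1716
    C=C: 1 × 603 = 603
    H–H: 1 × 422 = 422
    Σ(formed) = 2741 kJ
  ΔH_I = 2908 − 2741 = +167 kJ
Reaction II:
  Bonds broken (reactants):
    Br–Br: 1 × 187 = 187
    C–H: 4 × 429 = 1716
    C=C: 1 × 603 = 603
    Σ(broken) = 2506 kJ
  Bonds formed (products):
    C–Br: 2 × 279 = 558
    C–C: 1 × 334 = 334
    C–H: 4 × 429 = 1716
    Σ(formed) = 2608 kJ
  ΔH_II = 2506 − 2608 = −102 kJ
ΔH_I − ΔH_II = +269 kJ, so reaction II has the more negative ΔH; |ΔH_I − ΔH_II| = 269 kJ.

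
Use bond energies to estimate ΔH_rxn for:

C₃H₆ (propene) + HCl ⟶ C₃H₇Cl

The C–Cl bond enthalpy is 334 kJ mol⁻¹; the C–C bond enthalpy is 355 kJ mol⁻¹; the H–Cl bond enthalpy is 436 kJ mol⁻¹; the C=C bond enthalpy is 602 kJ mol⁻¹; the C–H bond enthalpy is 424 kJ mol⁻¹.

ΔH ≈ −75 kJ

Bonds broken (reactants):
  C–C: 1 × 355 = 355
  C–H: 6 × 424 = 2544
  C=C: 1 × 602 = 602
  H–Cl: 1 × 436 = 436
  Σ(broken) = 3937 kJ
Bonds formed (products):
  C–C: 2 × 355 = 710
  C–Cl: 1 × 334 = 334
  C–H: 7 × 424 = 2968
  Σ(formed) = 4012 kJ
ΔH = Σ(broken) − Σ(formed) = 3937 − 4012 = −75 kJ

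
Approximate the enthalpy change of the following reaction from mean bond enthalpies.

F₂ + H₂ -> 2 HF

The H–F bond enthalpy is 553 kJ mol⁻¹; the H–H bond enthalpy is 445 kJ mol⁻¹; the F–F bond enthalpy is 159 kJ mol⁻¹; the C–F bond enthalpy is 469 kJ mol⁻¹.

Bonds broken (reactants):
  F–F: 1 × 159 = 159
  H–H: 1 × 445 = 445
  Σ(broken) = 604 kJ
Bonds formed (products):
  H–F: 2 × 553 = 1106
  Σ(formed) = 1106 kJ
ΔH = Σ(broken) − Σ(formed) = 604 − 1106 = −502 kJ

ΔH ≈ −502 kJ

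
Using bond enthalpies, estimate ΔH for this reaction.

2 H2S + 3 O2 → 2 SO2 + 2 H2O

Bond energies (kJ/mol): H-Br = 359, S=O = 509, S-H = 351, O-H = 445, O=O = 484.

ΔH ≈ −960 kJ

Bonds broken (reactants):
  O=O: 3 × 484 = 1452
  S-H: 4 × 351 = 1404
  Σ(broken) = 2856 kJ
Bonds formed (products):
  O-H: 4 × 445 = 1780
  S=O: 4 × 509 = 2036
  Σ(formed) = 3816 kJ
ΔH = Σ(broken) − Σ(formed) = 2856 − 3816 = −960 kJ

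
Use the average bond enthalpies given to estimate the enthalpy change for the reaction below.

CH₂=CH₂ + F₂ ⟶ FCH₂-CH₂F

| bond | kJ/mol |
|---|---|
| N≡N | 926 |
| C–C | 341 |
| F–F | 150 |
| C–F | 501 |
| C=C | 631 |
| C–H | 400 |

Bonds broken (reactants):
  C–H: 4 × 400 = 1600
  C=C: 1 × 631 = 631
  F–F: 1 × 150 = 150
  Σ(broken) = 2381 kJ
Bonds formed (products):
  C–C: 1 × 341 = 341
  C–F: 2 × 501 = 1002
  C–H: 4 × 400 = 1600
  Σ(formed) = 2943 kJ
ΔH = Σ(broken) − Σ(formed) = 2381 − 2943 = −562 kJ

ΔH ≈ −562 kJ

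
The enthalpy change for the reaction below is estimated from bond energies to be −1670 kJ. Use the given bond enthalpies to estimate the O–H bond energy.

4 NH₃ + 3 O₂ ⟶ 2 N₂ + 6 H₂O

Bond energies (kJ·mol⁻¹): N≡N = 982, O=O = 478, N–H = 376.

D(O–H) ≈ 471 kJ/mol

Let D be the O–H bond energy.
Σ(broken) = 12×376 + 3×478 = 5946
Σ(formed) = 2×982 + 12×D = 1964 + 12D
ΔH = Σ(broken) − Σ(formed) = (5946) − (1964 + 12D) = +3982 − 12D
Setting this equal to −1670 kJ gives 12D = 5652, so D = 471 kJ/mol.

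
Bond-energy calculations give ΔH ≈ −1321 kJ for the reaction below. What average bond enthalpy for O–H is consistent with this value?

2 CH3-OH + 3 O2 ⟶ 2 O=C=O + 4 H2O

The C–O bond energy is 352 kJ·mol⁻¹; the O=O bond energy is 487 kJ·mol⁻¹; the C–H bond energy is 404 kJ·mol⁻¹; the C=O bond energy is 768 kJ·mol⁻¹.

Let D be the O–H bond energy.
Σ(broken) = 6×404 + 2×352 + 2×D + 3×487 = 4589 + 2D
Σ(formed) = 4×768 + 8×D = 3072 + 8D
ΔH = Σ(broken) − Σ(formed) = (4589 + 2D) − (3072 + 8D) = +1517 − 6D
Setting this equal to −1321 kJ gives 6D = 2838, so D = 473 kJ/mol.

D(O–H) ≈ 473 kJ/mol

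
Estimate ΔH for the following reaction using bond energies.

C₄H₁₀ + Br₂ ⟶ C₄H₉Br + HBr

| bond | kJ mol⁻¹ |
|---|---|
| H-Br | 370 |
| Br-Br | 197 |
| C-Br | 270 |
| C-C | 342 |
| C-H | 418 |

Bonds broken (reactants):
  Br-Br: 1 × 197 = 197
  C-C: 3 × 342 = 1026
  C-H: 10 × 418 = 4180
  Σ(broken) = 5403 kJ
Bonds formed (products):
  C-Br: 1 × 270 = 270
  C-C: 3 × 342 = 1026
  C-H: 9 × 418 = 3762
  H-Br: 1 × 370 = 370
  Σ(formed) = 5428 kJ
ΔH = Σ(broken) − Σ(formed) = 5403 − 5428 = −25 kJ

ΔH ≈ −25 kJ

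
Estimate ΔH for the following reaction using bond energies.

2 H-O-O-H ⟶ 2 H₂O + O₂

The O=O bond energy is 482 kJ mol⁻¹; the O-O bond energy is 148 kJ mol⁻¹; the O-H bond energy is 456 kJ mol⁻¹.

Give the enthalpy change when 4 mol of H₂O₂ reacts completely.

ΔH = −372 kJ

Bonds broken (reactants):
  O-H: 4 × 456 = 1824
  O-O: 2 × 148 = 296
  Σ(broken) = 2120 kJ
Bonds formed (products):
  O-H: 4 × 456 = 1824
  O=O: 1 × 482 = 482
  Σ(formed) = 2306 kJ
ΔH = Σ(broken) − Σ(formed) = 2120 − 2306 = −186 kJ
For 2× the reaction as written: 2 × (−186) = −372 kJ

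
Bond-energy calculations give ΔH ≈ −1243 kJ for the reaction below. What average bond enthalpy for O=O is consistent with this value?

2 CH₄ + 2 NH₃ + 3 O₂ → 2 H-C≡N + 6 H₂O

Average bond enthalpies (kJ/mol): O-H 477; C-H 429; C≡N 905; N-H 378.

D(O=O) ≈ 483 kJ/mol

Let D be the O=O bond energy.
Σ(broken) = 8×429 + 6×378 + 3×D = 5700 + 3D
Σ(formed) = 2×905 + 2×429 + 12×477 = 8392
ΔH = Σ(broken) − Σ(formed) = (5700 + 3D) − (8392) = −2692 + 3D
Setting this equal to −1243 kJ gives 3D = 1449, so D = 483 kJ/mol.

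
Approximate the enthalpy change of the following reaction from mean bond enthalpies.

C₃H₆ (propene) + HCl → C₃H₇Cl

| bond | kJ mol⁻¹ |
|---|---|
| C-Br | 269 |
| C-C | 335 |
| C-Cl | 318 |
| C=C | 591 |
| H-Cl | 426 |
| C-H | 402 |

ΔH ≈ −38 kJ

Bonds broken (reactants):
  C-C: 1 × 335 = 335
  C-H: 6 × 402 = 2412
  C=C: 1 × 591 = 591
  H-Cl: 1 × 426 = 426
  Σ(broken) = 3764 kJ
Bonds formed (products):
  C-C: 2 × 335 = 670
  C-Cl: 1 × 318 = 318
  C-H: 7 × 402 = 2814
  Σ(formed) = 3802 kJ
ΔH = Σ(broken) − Σ(formed) = 3764 − 3802 = −38 kJ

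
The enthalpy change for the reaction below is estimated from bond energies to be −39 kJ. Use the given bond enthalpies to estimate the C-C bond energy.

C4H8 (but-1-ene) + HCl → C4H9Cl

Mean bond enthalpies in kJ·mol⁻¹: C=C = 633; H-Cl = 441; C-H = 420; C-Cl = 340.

Let D be the C-C bond energy.
Σ(broken) = 2×D + 8×420 + 1×633 + 1×441 = 4434 + 2D
Σ(formed) = 3×D + 1×340 + 9×420 = 4120 + 3D
ΔH = Σ(broken) − Σ(formed) = (4434 + 2D) − (4120 + 3D) = +314 − D
Setting this equal to −39 kJ gives D = 353 kJ/mol.

D(C-C) ≈ 353 kJ/mol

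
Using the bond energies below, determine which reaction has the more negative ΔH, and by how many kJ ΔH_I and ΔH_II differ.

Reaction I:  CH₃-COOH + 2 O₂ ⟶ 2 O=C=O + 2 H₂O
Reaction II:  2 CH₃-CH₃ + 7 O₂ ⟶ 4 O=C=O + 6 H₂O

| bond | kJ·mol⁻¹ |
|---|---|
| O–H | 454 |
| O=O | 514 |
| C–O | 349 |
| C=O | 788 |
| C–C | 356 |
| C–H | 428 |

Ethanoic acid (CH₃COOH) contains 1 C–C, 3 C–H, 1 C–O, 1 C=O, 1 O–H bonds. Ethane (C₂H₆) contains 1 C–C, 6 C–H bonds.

Reaction I:
  Bonds broken (reactants):
    C–C: 1 × 356 = 356
    C–H: 3 × 428 = 1284
    C–O: 1 × 349 = 349
    C=O: 1 × 788 = 788
    O–H: 1 × 454 = 454
    O=O: 2 × 514 = 1028
    Σ(broken) = 4259 kJ
  Bonds formed (products):
    C=O: 4 × 788 = 3152
    O–H: 4 × 454 = 1816
    Σ(formed) = 4968 kJ
  ΔH_I = 4259 − 4968 = −709 kJ
Reaction II:
  Bonds broken (reactants):
    C–C: 2 × 356 = 712
    C–H: 12 × 428 = 5136
    O=O: 7 × 514 = 3598
    Σ(broken) = 9446 kJ
  Bonds formed (products):
    C=O: 8 × 788 = 6304
    O–H: 12 × 454 = 5448
    Σ(formed) = 11752 kJ
  ΔH_II = 9446 − 11752 = −2306 kJ
ΔH_I − ΔH_II = +1597 kJ, so reaction II has the more negative ΔH; |ΔH_I − ΔH_II| = 1597 kJ.

Reaction II, by 1597 kJ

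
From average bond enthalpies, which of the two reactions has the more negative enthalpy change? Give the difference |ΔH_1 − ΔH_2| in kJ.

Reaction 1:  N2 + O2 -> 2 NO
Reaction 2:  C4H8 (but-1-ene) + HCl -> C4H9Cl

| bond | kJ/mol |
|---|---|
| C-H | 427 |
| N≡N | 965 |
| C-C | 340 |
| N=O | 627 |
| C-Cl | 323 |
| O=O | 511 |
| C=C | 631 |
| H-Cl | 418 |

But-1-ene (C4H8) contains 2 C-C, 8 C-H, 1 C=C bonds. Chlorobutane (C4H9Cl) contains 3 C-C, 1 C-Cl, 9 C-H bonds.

Reaction 1:
  Bonds broken (reactants):
    N≡N: 1 × 965 = 965
    O=O: 1 × 511 = 511
    Σ(broken) = 1476 kJ
  Bonds formed (products):
    N=O: 2 × 627 = 1254
    Σ(formed) = 1254 kJ
  ΔH_1 = 1476 − 1254 = +222 kJ
Reaction 2:
  Bonds broken (reactants):
    C-C: 2 × 340 = 680
    C-H: 8 × 427 = 3416
    C=C: 1 × 631 = 631
    H-Cl: 1 × 418 = 418
    Σ(broken) = 5145 kJ
  Bonds formed (products):
    C-C: 3 × 340 = 1020
    C-Cl: 1 × 323 = 323
    C-H: 9 × 427 = 3843
    Σ(formed) = 5186 kJ
  ΔH_2 = 5145 − 5186 = −41 kJ
ΔH_1 − ΔH_2 = +263 kJ, so reaction 2 has the more negative ΔH; |ΔH_1 − ΔH_2| = 263 kJ.

Reaction 2, by 263 kJ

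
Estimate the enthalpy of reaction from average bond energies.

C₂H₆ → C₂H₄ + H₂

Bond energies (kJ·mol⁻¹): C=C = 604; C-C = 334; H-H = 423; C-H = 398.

Bonds broken (reactants):
  C-C: 1 × 334 = 334
  C-H: 6 × 398 = 2388
  Σ(broken) = 2722 kJ
Bonds formed (products):
  C-H: 4 × 398 = 1592
  C=C: 1 × 604 = 604
  H-H: 1 × 423 = 423
  Σ(formed) = 2619 kJ
ΔH = Σ(broken) − Σ(formed) = 2722 − 2619 = +103 kJ

ΔH ≈ +103 kJ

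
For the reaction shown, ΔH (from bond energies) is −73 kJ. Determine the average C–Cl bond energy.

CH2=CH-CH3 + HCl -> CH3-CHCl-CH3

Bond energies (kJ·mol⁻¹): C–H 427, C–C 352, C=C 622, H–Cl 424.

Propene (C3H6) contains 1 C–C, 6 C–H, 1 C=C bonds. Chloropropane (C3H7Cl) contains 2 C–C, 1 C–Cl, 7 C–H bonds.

Let D be the C–Cl bond energy.
Σ(broken) = 1×352 + 6×427 + 1×622 + 1×424 = 3960
Σ(formed) = 2×352 + 1×D + 7×427 = 3693 + D
ΔH = Σ(broken) − Σ(formed) = (3960) − (3693 + D) = +267 − D
Setting this equal to −73 kJ gives D = 340 kJ/mol.

D(C–Cl) ≈ 340 kJ/mol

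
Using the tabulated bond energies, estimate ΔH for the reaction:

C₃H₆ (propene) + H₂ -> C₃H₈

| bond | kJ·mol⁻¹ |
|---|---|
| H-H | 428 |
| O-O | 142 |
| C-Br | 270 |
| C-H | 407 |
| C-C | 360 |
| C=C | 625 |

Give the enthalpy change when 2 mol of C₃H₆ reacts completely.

Bonds broken (reactants):
  C-C: 1 × 360 = 360
  C-H: 6 × 407 = 2442
  C=C: 1 × 625 = 625
  H-H: 1 × 428 = 428
  Σ(broken) = 3855 kJ
Bonds formed (products):
  C-C: 2 × 360 = 720
  C-H: 8 × 407 = 3256
  Σ(formed) = 3976 kJ
ΔH = Σ(broken) − Σ(formed) = 3855 − 3976 = −121 kJ
For 2× the reaction as written: 2 × (−121) = −242 kJ

ΔH = −242 kJ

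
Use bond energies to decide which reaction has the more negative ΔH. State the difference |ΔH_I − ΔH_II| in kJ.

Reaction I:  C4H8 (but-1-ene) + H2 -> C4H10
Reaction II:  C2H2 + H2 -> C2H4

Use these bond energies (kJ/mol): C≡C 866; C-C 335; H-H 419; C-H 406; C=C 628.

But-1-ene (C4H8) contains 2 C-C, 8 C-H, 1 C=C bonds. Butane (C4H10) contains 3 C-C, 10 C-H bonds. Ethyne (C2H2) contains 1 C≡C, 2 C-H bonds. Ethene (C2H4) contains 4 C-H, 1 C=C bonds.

Reaction II, by 55 kJ

Reaction I:
  Bonds broken (reactants):
    C-C: 2 × 335 = 670
    C-H: 8 × 406 = 3248
    C=C: 1 × 628 = 628
    H-H: 1 × 419 = 419
    Σ(broken) = 4965 kJ
  Bonds formed (products):
    C-C: 3 × 335 = 1005
    C-H: 10 × 406 = 4060
    Σ(formed) = 5065 kJ
  ΔH_I = 4965 − 5065 = −100 kJ
Reaction II:
  Bonds broken (reactants):
    C≡C: 1 × 866 = 866
    C-H: 2 × 406 = 812
    H-H: 1 × 419 = 419
    Σ(broken) = 2097 kJ
  Bonds formed (products):
    C-H: 4 × 406 = 1624
    C=C: 1 × 628 = 628
    Σ(formed) = 2252 kJ
  ΔH_II = 2097 − 2252 = −155 kJ
ΔH_I − ΔH_II = +55 kJ, so reaction II has the more negative ΔH; |ΔH_I − ΔH_II| = 55 kJ.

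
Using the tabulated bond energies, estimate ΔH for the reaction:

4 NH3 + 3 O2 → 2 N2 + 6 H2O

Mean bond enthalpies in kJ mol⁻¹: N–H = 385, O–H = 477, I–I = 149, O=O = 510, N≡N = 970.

ΔH ≈ −1514 kJ

Bonds broken (reactants):
  N–H: 12 × 385 = 4620
  O=O: 3 × 510 = 1530
  Σ(broken) = 6150 kJ
Bonds formed (products):
  N≡N: 2 × 970 = 1940
  O–H: 12 × 477 = 5724
  Σ(formed) = 7664 kJ
ΔH = Σ(broken) − Σ(formed) = 6150 − 7664 = −1514 kJ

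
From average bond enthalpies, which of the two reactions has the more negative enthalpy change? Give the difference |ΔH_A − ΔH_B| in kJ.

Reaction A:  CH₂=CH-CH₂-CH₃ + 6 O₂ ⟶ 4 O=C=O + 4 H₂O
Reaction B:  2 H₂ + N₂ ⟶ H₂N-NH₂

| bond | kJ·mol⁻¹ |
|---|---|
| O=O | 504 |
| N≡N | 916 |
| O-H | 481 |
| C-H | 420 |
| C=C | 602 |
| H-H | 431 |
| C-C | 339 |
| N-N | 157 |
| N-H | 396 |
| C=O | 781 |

Reaction A, by 2469 kJ

Reaction A:
  Bonds broken (reactants):
    C-C: 2 × 339 = 678
    C-H: 8 × 420 = 3360
    C=C: 1 × 602 = 602
    O=O: 6 × 504 = 3024
    Σ(broken) = 7664 kJ
  Bonds formed (products):
    C=O: 8 × 781 = 6248
    O-H: 8 × 481 = 3848
    Σ(formed) = 10096 kJ
  ΔH_A = 7664 − 10096 = −2432 kJ
Reaction B:
  Bonds broken (reactants):
    H-H: 2 × 431 = 862
    N≡N: 1 × 916 = 916
    Σ(broken) = 1778 kJ
  Bonds formed (products):
    N-H: 4 × 396 = 1584
    N-N: 1 × 157 = 157
    Σ(formed) = 1741 kJ
  ΔH_B = 1778 − 1741 = +37 kJ
ΔH_A − ΔH_B = −2469 kJ, so reaction A has the more negative ΔH; |ΔH_A − ΔH_B| = 2469 kJ.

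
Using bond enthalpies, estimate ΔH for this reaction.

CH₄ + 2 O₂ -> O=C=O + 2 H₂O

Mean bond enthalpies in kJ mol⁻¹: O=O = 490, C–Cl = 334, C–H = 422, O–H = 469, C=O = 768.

ΔH ≈ −744 kJ

Bonds broken (reactants):
  C–H: 4 × 422 = 1688
  O=O: 2 × 490 = 980
  Σ(broken) = 2668 kJ
Bonds formed (products):
  C=O: 2 × 768 = 1536
  O–H: 4 × 469 = 1876
  Σ(formed) = 3412 kJ
ΔH = Σ(broken) − Σ(formed) = 2668 − 3412 = −744 kJ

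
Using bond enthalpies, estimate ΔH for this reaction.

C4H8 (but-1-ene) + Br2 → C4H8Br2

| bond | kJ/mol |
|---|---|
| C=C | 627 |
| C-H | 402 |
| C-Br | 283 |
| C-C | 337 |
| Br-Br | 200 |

ΔH ≈ −76 kJ

Bonds broken (reactants):
  Br-Br: 1 × 200 = 200
  C-C: 2 × 337 = 674
  C-H: 8 × 402 = 3216
  C=C: 1 × 627 = 627
  Σ(broken) = 4717 kJ
Bonds formed (products):
  C-Br: 2 × 283 = 566
  C-C: 3 × 337 = 1011
  C-H: 8 × 402 = 3216
  Σ(formed) = 4793 kJ
ΔH = Σ(broken) − Σ(formed) = 4717 − 4793 = −76 kJ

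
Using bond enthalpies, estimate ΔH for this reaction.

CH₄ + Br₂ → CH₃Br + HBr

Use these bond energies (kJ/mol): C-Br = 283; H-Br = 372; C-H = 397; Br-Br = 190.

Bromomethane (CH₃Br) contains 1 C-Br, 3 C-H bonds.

ΔH ≈ −68 kJ

Bonds broken (reactants):
  Br-Br: 1 × 190 = 190
  C-H: 4 × 397 = 1588
  Σ(broken) = 1778 kJ
Bonds formed (products):
  C-Br: 1 × 283 = 283
  C-H: 3 × 397 = 1191
  H-Br: 1 × 372 = 372
  Σ(formed) = 1846 kJ
ΔH = Σ(broken) − Σ(formed) = 1778 − 1846 = −68 kJ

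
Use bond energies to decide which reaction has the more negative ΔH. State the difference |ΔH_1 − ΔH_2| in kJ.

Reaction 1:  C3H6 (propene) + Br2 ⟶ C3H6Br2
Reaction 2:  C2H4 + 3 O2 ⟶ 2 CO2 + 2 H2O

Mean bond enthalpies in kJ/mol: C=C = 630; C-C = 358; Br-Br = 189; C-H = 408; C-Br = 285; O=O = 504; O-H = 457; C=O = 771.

Reaction 2, by 1029 kJ

Reaction 1:
  Bonds broken (reactants):
    Br-Br: 1 × 189 = 189
    C-C: 1 × 358 = 358
    C-H: 6 × 408 = 2448
    C=C: 1 × 630 = 630
    Σ(broken) = 3625 kJ
  Bonds formed (products):
    C-Br: 2 × 285 = 570
    C-C: 2 × 358 = 716
    C-H: 6 × 408 = 2448
    Σ(formed) = 3734 kJ
  ΔH_1 = 3625 − 3734 = −109 kJ
Reaction 2:
  Bonds broken (reactants):
    C-H: 4 × 408 = 1632
    C=C: 1 × 630 = 630
    O=O: 3 × 504 = 1512
    Σ(broken) = 3774 kJ
  Bonds formed (products):
    C=O: 4 × 771 = 3084
    O-H: 4 × 457 = 1828
    Σ(formed) = 4912 kJ
  ΔH_2 = 3774 − 4912 = −1138 kJ
ΔH_1 − ΔH_2 = +1029 kJ, so reaction 2 has the more negative ΔH; |ΔH_1 − ΔH_2| = 1029 kJ.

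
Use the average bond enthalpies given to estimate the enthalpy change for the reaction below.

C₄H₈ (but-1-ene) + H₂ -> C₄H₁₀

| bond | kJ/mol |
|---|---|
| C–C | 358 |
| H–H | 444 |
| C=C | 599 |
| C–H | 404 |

Bonds broken (reactants):
  C–C: 2 × 358 = 716
  C–H: 8 × 404 = 3232
  C=C: 1 × 599 = 599
  H–H: 1 × 444 = 444
  Σ(broken) = 4991 kJ
Bonds formed (products):
  C–C: 3 × 358 = 1074
  C–H: 10 × 404 = 4040
  Σ(formed) = 5114 kJ
ΔH = Σ(broken) − Σ(formed) = 4991 − 5114 = −123 kJ

ΔH ≈ −123 kJ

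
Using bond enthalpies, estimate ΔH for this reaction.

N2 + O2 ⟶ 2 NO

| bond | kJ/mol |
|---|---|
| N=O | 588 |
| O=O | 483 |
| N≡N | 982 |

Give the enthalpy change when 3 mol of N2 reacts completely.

Bonds broken (reactants):
  N≡N: 1 × 982 = 982
  O=O: 1 × 483 = 483
  Σ(broken) = 1465 kJ
Bonds formed (products):
  N=O: 2 × 588 = 1176
  Σ(formed) = 1176 kJ
ΔH = Σ(broken) − Σ(formed) = 1465 − 1176 = +289 kJ
For 3× the reaction as written: 3 × (+289) = +867 kJ

ΔH = +867 kJ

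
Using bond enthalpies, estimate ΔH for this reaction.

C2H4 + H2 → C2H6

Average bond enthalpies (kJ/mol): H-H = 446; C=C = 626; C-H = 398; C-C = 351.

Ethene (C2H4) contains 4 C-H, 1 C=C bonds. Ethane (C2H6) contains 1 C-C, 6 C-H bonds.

ΔH ≈ −75 kJ

Bonds broken (reactants):
  C-H: 4 × 398 = 1592
  C=C: 1 × 626 = 626
  H-H: 1 × 446 = 446
  Σ(broken) = 2664 kJ
Bonds formed (products):
  C-C: 1 × 351 = 351
  C-H: 6 × 398 = 2388
  Σ(formed) = 2739 kJ
ΔH = Σ(broken) − Σ(formed) = 2664 − 2739 = −75 kJ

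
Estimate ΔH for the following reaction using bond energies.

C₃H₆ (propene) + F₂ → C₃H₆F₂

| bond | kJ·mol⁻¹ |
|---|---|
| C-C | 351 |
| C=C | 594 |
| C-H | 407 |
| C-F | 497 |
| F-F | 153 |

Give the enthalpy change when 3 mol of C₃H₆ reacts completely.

ΔH = −1794 kJ

Bonds broken (reactants):
  C-C: 1 × 351 = 351
  C-H: 6 × 407 = 2442
  C=C: 1 × 594 = 594
  F-F: 1 × 153 = 153
  Σ(broken) = 3540 kJ
Bonds formed (products):
  C-C: 2 × 351 = 702
  C-F: 2 × 497 = 994
  C-H: 6 × 407 = 2442
  Σ(formed) = 4138 kJ
ΔH = Σ(broken) − Σ(formed) = 3540 − 4138 = −598 kJ
For 3× the reaction as written: 3 × (−598) = −1794 kJ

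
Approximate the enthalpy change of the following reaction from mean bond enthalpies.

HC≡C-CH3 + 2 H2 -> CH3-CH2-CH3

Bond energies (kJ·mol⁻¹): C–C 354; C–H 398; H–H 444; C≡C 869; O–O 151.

Bonds broken (reactants):
  C≡C: 1 × 869 = 869
  C–C: 1 × 354 = 354
  C–H: 4 × 398 = 1592
  H–H: 2 × 444 = 888
  Σ(broken) = 3703 kJ
Bonds formed (products):
  C–C: 2 × 354 = 708
  C–H: 8 × 398 = 3184
  Σ(formed) = 3892 kJ
ΔH = Σ(broken) − Σ(formed) = 3703 − 3892 = −189 kJ

ΔH ≈ −189 kJ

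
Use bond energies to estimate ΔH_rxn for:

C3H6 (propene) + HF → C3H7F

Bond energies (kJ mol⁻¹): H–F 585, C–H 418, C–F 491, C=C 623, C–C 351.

ΔH ≈ −52 kJ

Bonds broken (reactants):
  C–C: 1 × 351 = 351
  C–H: 6 × 418 = 2508
  C=C: 1 × 623 = 623
  H–F: 1 × 585 = 585
  Σ(broken) = 4067 kJ
Bonds formed (products):
  C–C: 2 × 351 = 702
  C–F: 1 × 491 = 491
  C–H: 7 × 418 = 2926
  Σ(formed) = 4119 kJ
ΔH = Σ(broken) − Σ(formed) = 4067 − 4119 = −52 kJ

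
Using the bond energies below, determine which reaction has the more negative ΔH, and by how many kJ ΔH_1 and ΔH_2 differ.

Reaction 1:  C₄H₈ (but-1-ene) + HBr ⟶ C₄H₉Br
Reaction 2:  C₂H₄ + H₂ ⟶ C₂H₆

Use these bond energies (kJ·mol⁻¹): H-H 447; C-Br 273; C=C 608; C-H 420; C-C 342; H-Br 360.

Reaction 2, by 60 kJ

Reaction 1:
  Bonds broken (reactants):
    C-C: 2 × 342 = 684
    C-H: 8 × 420 = 3360
    C=C: 1 × 608 = 608
    H-Br: 1 × 360 = 360
    Σ(broken) = 5012 kJ
  Bonds formed (products):
    C-Br: 1 × 273 = 273
    C-C: 3 × 342 = 1026
    C-H: 9 × 420 = 3780
    Σ(formed) = 5079 kJ
  ΔH_1 = 5012 − 5079 = −67 kJ
Reaction 2:
  Bonds broken (reactants):
    C-H: 4 × 420 = 1680
    C=C: 1 × 608 = 608
    H-H: 1 × 447 = 447
    Σ(broken) = 2735 kJ
  Bonds formed (products):
    C-C: 1 × 342 = 342
    C-H: 6 × 420 = 2520
    Σ(formed) = 2862 kJ
  ΔH_2 = 2735 − 2862 = −127 kJ
ΔH_1 − ΔH_2 = +60 kJ, so reaction 2 has the more negative ΔH; |ΔH_1 − ΔH_2| = 60 kJ.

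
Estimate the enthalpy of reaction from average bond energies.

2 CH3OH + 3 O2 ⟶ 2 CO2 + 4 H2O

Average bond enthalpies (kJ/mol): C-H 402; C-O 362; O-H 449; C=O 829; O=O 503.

Bonds broken (reactants):
  C-H: 6 × 402 = 2412
  C-O: 2 × 362 = 724
  O-H: 2 × 449 = 898
  O=O: 3 × 503 = 1509
  Σ(broken) = 5543 kJ
Bonds formed (products):
  C=O: 4 × 829 = 3316
  O-H: 8 × 449 = 3592
  Σ(formed) = 6908 kJ
ΔH = Σ(broken) − Σ(formed) = 5543 − 6908 = −1365 kJ

ΔH ≈ −1365 kJ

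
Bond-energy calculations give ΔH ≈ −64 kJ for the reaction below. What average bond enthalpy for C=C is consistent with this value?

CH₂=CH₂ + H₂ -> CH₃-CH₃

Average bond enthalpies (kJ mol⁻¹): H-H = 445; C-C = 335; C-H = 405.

Let D be the C=C bond energy.
Σ(broken) = 4×405 + 1×D + 1×445 = 2065 + D
Σ(formed) = 1×335 + 6×405 = 2765
ΔH = Σ(broken) − Σ(formed) = (2065 + D) − (2765) = −700 + D
Setting this equal to −64 kJ gives D = 636 kJ/mol.

D(C=C) ≈ 636 kJ/mol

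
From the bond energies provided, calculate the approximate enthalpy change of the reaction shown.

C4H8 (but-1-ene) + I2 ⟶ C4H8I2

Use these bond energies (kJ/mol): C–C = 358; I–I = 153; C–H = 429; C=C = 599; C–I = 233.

ΔH ≈ −72 kJ

Bonds broken (reactants):
  C–C: 2 × 358 = 716
  C–H: 8 × 429 = 3432
  C=C: 1 × 599 = 599
  I–I: 1 × 153 = 153
  Σ(broken) = 4900 kJ
Bonds formed (products):
  C–C: 3 × 358 = 1074
  C–H: 8 × 429 = 3432
  C–I: 2 × 233 = 466
  Σ(formed) = 4972 kJ
ΔH = Σ(broken) − Σ(formed) = 4900 − 4972 = −72 kJ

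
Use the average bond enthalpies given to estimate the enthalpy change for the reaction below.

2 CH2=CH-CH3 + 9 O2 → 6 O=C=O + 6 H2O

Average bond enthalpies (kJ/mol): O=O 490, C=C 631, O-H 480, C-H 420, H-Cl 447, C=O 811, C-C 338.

Bonds broken (reactants):
  C-C: 2 × 338 = 676
  C-H: 12 × 420 = 5040
  C=C: 2 × 631 = 1262
  O=O: 9 × 490 = 4410
  Σ(broken) = 11388 kJ
Bonds formed (products):
  C=O: 12 × 811 = 9732
  O-H: 12 × 480 = 5760
  Σ(formed) = 15492 kJ
ΔH = Σ(broken) − Σ(formed) = 11388 − 15492 = −4104 kJ

ΔH ≈ −4104 kJ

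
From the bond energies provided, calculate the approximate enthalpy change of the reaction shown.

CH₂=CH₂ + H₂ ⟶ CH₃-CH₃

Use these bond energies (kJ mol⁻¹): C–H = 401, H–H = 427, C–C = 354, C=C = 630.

Bonds broken (reactants):
  C–H: 4 × 401 = 1604
  C=C: 1 × 630 = 630
  H–H: 1 × 427 = 427
  Σ(broken) = 2661 kJ
Bonds formed (products):
  C–C: 1 × 354 = 354
  C–H: 6 × 401 = 2406
  Σ(formed) = 2760 kJ
ΔH = Σ(broken) − Σ(formed) = 2661 − 2760 = −99 kJ

ΔH ≈ −99 kJ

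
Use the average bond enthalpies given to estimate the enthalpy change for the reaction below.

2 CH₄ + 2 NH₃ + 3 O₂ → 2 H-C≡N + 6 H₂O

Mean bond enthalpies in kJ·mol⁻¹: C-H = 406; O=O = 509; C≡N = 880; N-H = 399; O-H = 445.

Bonds broken (reactants):
  C-H: 8 × 406 = 3248
  N-H: 6 × 399 = 2394
  O=O: 3 × 509 = 1527
  Σ(broken) = 7169 kJ
Bonds formed (products):
  C≡N: 2 × 880 = 1760
  C-H: 2 × 406 = 812
  O-H: 12 × 445 = 5340
  Σ(formed) = 7912 kJ
ΔH = Σ(broken) − Σ(formed) = 7169 − 7912 = −743 kJ

ΔH ≈ −743 kJ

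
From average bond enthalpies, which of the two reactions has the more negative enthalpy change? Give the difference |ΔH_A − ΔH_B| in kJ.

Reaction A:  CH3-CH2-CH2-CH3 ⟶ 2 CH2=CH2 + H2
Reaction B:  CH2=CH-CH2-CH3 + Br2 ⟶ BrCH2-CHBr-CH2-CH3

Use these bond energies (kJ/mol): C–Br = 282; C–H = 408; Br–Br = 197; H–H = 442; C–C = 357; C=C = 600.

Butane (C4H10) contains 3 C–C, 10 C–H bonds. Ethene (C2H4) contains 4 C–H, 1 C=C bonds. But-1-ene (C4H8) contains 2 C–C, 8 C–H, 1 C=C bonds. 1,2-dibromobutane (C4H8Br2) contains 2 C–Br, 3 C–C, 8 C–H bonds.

Reaction A:
  Bonds broken (reactants):
    C–C: 3 × 357 = 1071
    C–H: 10 × 408 = 4080
    Σ(broken) = 5151 kJ
  Bonds formed (products):
    C–H: 8 × 408 = 3264
    C=C: 2 × 600 = 1200
    H–H: 1 × 442 = 442
    Σ(formed) = 4906 kJ
  ΔH_A = 5151 − 4906 = +245 kJ
Reaction B:
  Bonds broken (reactants):
    Br–Br: 1 × 197 = 197
    C–C: 2 × 357 = 714
    C–H: 8 × 408 = 3264
    C=C: 1 × 600 = 600
    Σ(broken) = 4775 kJ
  Bonds formed (products):
    C–Br: 2 × 282 = 564
    C–C: 3 × 357 = 1071
    C–H: 8 × 408 = 3264
    Σ(formed) = 4899 kJ
  ΔH_B = 4775 − 4899 = −124 kJ
ΔH_A − ΔH_B = +369 kJ, so reaction B has the more negative ΔH; |ΔH_A − ΔH_B| = 369 kJ.

Reaction B, by 369 kJ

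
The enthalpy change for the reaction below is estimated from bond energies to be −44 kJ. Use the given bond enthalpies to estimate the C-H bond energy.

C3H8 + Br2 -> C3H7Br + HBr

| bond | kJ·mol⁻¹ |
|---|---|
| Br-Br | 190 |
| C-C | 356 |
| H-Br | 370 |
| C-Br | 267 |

D(C-H) ≈ 403 kJ/mol

Let D be the C-H bond energy.
Σ(broken) = 1×190 + 2×356 + 8×D = 902 + 8D
Σ(formed) = 1×267 + 2×356 + 7×D + 1×370 = 1349 + 7D
ΔH = Σ(broken) − Σ(formed) = (902 + 8D) − (1349 + 7D) = −447 + D
Setting this equal to −44 kJ gives D = 403 kJ/mol.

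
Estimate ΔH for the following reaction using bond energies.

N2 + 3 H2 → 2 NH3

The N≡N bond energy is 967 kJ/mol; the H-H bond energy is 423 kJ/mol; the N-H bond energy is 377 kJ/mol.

ΔH ≈ −26 kJ

Bonds broken (reactants):
  H-H: 3 × 423 = 1269
  N≡N: 1 × 967 = 967
  Σ(broken) = 2236 kJ
Bonds formed (products):
  N-H: 6 × 377 = 2262
  Σ(formed) = 2262 kJ
ΔH = Σ(broken) − Σ(formed) = 2236 − 2262 = −26 kJ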